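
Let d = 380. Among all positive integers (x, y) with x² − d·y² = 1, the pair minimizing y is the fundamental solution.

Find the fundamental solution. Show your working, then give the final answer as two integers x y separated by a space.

√380 = [19; 2,38, …], period ℓ=2 (even) → k=1
k=0  a_k=19  p_k/q_k = 19/1
k=1  a_k=2  p_k/q_k = 39/2
→ (39, 2).  Check: 39²=1521, 380·2²=1520, difference 1.

39 2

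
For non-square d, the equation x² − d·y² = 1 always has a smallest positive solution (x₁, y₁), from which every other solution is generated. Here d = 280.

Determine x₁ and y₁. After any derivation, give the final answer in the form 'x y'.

[16; 1,2,1,2,1,32] for √280; ℓ=6 ⇒ convergent index 5
k=0  a_k=16  p_k/q_k = 16/1
…
k=4  a_k=2  p_k/q_k = 184/11
k=5  a_k=1  p_k/q_k = 251/15
fundamental: x₁=251, y₁=15  (since 63001 − 280·225 = 1)

251 15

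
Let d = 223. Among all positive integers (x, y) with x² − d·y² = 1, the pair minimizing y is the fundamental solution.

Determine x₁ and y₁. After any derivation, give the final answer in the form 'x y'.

√223 = [14; 1,13,1,28, …], period ℓ=4 (even) → k=3
k=0  a_k=14  p_k/q_k = 14/1
k=1  a_k=1  p_k/q_k = 15/1
k=2  a_k=13  p_k/q_k = 209/14
k=3  a_k=1  p_k/q_k = 224/15
fundamental: x₁=224, y₁=15  (since 50176 − 223·225 = 1)

224 15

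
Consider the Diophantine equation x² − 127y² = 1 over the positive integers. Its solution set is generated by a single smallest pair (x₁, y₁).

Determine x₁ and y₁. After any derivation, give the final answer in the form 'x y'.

4730624 419775

d=127: √d = [11; 3,1,2,2,7,11,7,2,2,1,3,22] (ℓ=12, even), read p_11/q_11
k=0  a_k=11  p_k/q_k = 11/1
k=1  a_k=3  p_k/q_k = 34/3
…
k=5  a_k=7  p_k/q_k = 2175/193
k=6  a_k=11  p_k/q_k = 24218/2149
k=7  a_k=7  p_k/q_k = 171701/15236
k=8  a_k=2  p_k/q_k = 367620/32621
…
k=10  a_k=1  p_k/q_k = 1274561/113099
k=11  a_k=3  p_k/q_k = 4730624/419775
fundamental: x₁=4730624, y₁=419775  (since 22378803429376 − 127·176211050625 = 1)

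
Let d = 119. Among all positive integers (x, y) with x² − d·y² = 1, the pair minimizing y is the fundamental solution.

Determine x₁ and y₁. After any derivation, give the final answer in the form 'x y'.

[10; 1,9,1,20] for √119; ℓ=4 ⇒ convergent index 3
k=0  a_k=10  p_k/q_k = 10/1
k=1  a_k=1  p_k/q_k = 11/1
k=2  a_k=9  p_k/q_k = 109/10
k=3  a_k=1  p_k/q_k = 120/11
(x₁, y₁) = (120, 11);  120² − 119·11² = 1 ✓

120 11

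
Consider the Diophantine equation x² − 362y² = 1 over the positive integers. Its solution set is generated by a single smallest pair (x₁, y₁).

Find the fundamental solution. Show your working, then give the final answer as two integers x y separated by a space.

723 38

d=362: √d = [19; 38] (ℓ=1, odd), read p_1/q_1
k=0  a_k=19  p_k/q_k = 19/1
k=1  a_k=38  p_k/q_k = 723/38
(x₁, y₁) = (723, 38);  723² − 362·38² = 1 ✓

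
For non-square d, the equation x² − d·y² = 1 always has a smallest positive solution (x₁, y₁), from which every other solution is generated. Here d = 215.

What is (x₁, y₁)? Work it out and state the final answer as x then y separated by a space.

√215 = [14; 1,1,1,28, …], period ℓ=4 (even) → k=3
k=0  a_k=14  p_k/q_k = 14/1
…
k=2  a_k=1  p_k/q_k = 29/2
k=3  a_k=1  p_k/q_k = 44/3
(x₁, y₁) = (44, 3);  44² − 215·3² = 1 ✓

44 3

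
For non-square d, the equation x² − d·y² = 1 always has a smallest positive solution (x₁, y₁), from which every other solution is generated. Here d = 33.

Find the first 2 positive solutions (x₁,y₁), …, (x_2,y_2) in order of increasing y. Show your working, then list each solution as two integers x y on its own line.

[5; 1,2,1,10] for √33; ℓ=4 ⇒ convergent index 3
step 0: (5, 1)  from 5·(1,0) + (0,1)
step 1: (6, 1)  from 1·(5,1) + (1,0)
step 2: (17, 3)  from 2·(6,1) + (5,1)
step 3: (23, 4)  from 1·(17,3) + (6,1)
fundamental: x₁=23, y₁=4  (since 529 − 33·16 = 1)
(x_2, y_2) = (23·23 + 33·4·4, 23·4 + 4·23) = (1057, 184)

23 4
1057 184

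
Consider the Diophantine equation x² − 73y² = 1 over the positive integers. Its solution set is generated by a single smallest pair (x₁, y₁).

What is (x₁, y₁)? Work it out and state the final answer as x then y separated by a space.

√73 = [8; 1,1,5,5,1,1,16, …], period ℓ=7 (odd) → k=13
step 0: (8, 1)  from 8·(1,0) + (0,1)
step 1: (9, 1)  from 1·(8,1) + (1,0)
…
step 7: (17669, 2068)  from 16·(1068,125) + (581,68)
…
step 12: (1241008, 145249)  from 1·(1040241,121751) + (200767,23498)
step 13: (2281249, 267000)  from 1·(1241008,145249) + (1040241,121751)
(x₁, y₁) = (2281249, 267000);  2281249² − 73·267000² = 1 ✓

2281249 267000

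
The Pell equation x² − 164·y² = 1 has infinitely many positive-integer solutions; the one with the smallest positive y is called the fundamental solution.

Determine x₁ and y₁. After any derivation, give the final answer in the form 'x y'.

√164 = [12; 1,4,6,4,1,24, …], period ℓ=6 (even) → k=5
i=0: a=12 ⇒ p=12, q=1
…
i=2: a=4 ⇒ p=64, q=5
i=3: a=6 ⇒ p=397, q=31
i=4: a=4 ⇒ p=1652, q=129
i=5: a=1 ⇒ p=2049, q=160
→ (2049, 160).  Check: 2049²=4198401, 164·160²=4198400, difference 1.

2049 160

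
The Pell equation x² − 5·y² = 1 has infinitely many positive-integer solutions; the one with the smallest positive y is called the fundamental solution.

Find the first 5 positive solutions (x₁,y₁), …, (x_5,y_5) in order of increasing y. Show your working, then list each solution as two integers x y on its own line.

9 4
161 72
2889 1292
51841 23184
930249 416020

√5 = [2; 4, …], period ℓ=1 (odd) → k=1
k=0  a_k=2  p_k/q_k = 2/1
k=1  a_k=4  p_k/q_k = 9/4
→ (9, 4).  Check: 9²=81, 5·4²=80, difference 1.
k=2:  x_2 = 9·9+5·4·4 = 161,  y_2 = 9·4+4·9 = 72
k=3:  x_3 = 9·161+5·4·72 = 2889,  y_3 = 9·72+4·161 = 1292
k=4:  x_4 = 9·2889+5·4·1292 = 51841,  y_4 = 9·1292+4·2889 = 23184
k=5:  x_5 = 9·51841+5·4·23184 = 930249,  y_5 = 9·23184+4·51841 = 416020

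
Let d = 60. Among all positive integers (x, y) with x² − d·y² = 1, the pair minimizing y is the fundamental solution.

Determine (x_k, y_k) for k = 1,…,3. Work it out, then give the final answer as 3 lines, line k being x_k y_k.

√60 = [7; 1,2,1,14, …], period ℓ=4 (even) → k=3
k=0  a_k=7  p_k/q_k = 7/1
k=1  a_k=1  p_k/q_k = 8/1
k=2  a_k=2  p_k/q_k = 23/3
k=3  a_k=1  p_k/q_k = 31/4
(x₁, y₁) = (31, 4);  31² − 60·4² = 1 ✓
(x_2, y_2) = (31·31 + 60·4·4, 31·4 + 4·31) = (1921, 248)
(x_3, y_3) = (31·1921 + 60·4·248, 31·248 + 4·1921) = (119071, 15372)

31 4
1921 248
119071 15372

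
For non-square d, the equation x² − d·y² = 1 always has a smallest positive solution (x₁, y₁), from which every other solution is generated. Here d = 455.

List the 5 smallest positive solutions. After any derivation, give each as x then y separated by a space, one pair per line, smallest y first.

d=455: √d = [21; 3,42] (ℓ=2, even), read p_1/q_1
step 0: (21, 1)  from 21·(1,0) + (0,1)
step 1: (64, 3)  from 3·(21,1) + (1,0)
(x₁, y₁) = (64, 3);  64² − 455·3² = 1 ✓
k=2:  x_2 = 64·64+455·3·3 = 8191,  y_2 = 64·3+3·64 = 384
k=3:  x_3 = 64·8191+455·3·384 = 1048384,  y_3 = 64·384+3·8191 = 49149
k=4:  x_4 = 64·1048384+455·3·49149 = 134184961,  y_4 = 64·49149+3·1048384 = 6290688
k=5:  x_5 = 64·134184961+455·3·6290688 = 17174626624,  y_5 = 64·6290688+3·134184961 = 805158915

64 3
8191 384
1048384 49149
134184961 6290688
17174626624 805158915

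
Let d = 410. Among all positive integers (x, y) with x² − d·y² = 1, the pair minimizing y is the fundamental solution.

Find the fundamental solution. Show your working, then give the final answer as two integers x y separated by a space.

81 4

√410 → a₀=20, period (4,40); ℓ=2 even so k=1
i=0: a=20 ⇒ p=20, q=1
i=1: a=4 ⇒ p=81, q=4
fundamental: x₁=81, y₁=4  (since 6561 − 410·16 = 1)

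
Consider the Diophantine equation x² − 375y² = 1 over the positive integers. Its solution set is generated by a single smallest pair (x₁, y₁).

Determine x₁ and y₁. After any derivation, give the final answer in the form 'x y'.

√375 = [19; 2,1,2,1,5,1,2,1,2,38, …], period ℓ=10 (even) → k=9
a_0=19:  p_0=19·1+0=19,  q_0=19·0+1=1
a_1=2:  p_1=2·19+1=39,  q_1=2·1+0=2
…
a_3=2:  p_3=2·58+39=155,  q_3=2·3+2=8
…
a_5=5:  p_5=5·213+155=1220,  q_5=5·11+8=63
…
a_8=1:  p_8=1·4086+1433=5519,  q_8=1·211+74=285
a_9=2:  p_9=2·5519+4086=15124,  q_9=2·285+211=781
→ (15124, 781).  Check: 15124²=228735376, 375·781²=228735375, difference 1.

15124 781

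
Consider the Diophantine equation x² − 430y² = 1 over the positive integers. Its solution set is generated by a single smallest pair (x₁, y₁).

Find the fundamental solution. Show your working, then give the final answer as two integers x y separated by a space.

[20; 1,2,1,3,1,…,2,1,40] for √430; ℓ=14 ⇒ convergent index 13
i=0: a=20 ⇒ p=20, q=1
i=1: a=1 ⇒ p=21, q=1
…
i=3: a=1 ⇒ p=83, q=4
i=4: a=3 ⇒ p=311, q=15
i=5: a=1 ⇒ p=394, q=19
…
i=8: a=6 ⇒ p=133439, q=6435
i=9: a=1 ⇒ p=155233, q=7486
i=10: a=3 ⇒ p=599138, q=28893
i=11: a=1 ⇒ p=754371, q=36379
i=12: a=2 ⇒ p=2107880, q=101651
i=13: a=1 ⇒ p=2862251, q=138030
(x₁, y₁) = (2862251, 138030);  2862251² − 430·138030² = 1 ✓

2862251 138030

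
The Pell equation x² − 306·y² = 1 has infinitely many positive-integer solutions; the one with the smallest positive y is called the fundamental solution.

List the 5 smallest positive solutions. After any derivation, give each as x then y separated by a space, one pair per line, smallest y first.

[17; 2,34] for √306; ℓ=2 ⇒ convergent index 1
a_0=17:  p_0=17·1+0=17,  q_0=17·0+1=1
a_1=2:  p_1=2·17+1=35,  q_1=2·1+0=2
(x₁, y₁) = (35, 2);  35² − 306·2² = 1 ✓
(x_2, y_2) = (35·35 + 306·2·2, 35·2 + 2·35) = (2449, 140)
(x_3, y_3) = (35·2449 + 306·2·140, 35·140 + 2·2449) = (171395, 9798)
(x_4, y_4) = (35·171395 + 306·2·9798, 35·9798 + 2·171395) = (11995201, 685720)
(x_5, y_5) = (35·11995201 + 306·2·685720, 35·685720 + 2·11995201) = (839492675, 47990602)

35 2
2449 140
171395 9798
11995201 685720
839492675 47990602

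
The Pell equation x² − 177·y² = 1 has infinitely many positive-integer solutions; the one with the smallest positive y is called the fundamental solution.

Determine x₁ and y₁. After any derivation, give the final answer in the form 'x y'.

√177 = [13; 3,3,2,8,2,3,3,26, …], period ℓ=8 (even) → k=7
step 0: (13, 1)  from 13·(1,0) + (0,1)
…
step 2: (133, 10)  from 3·(40,3) + (13,1)
…
step 6: (18985, 1427)  from 3·(5468,411) + (2581,194)
step 7: (62423, 4692)  from 3·(18985,1427) + (5468,411)
(x₁, y₁) = (62423, 4692);  62423² − 177·4692² = 1 ✓

62423 4692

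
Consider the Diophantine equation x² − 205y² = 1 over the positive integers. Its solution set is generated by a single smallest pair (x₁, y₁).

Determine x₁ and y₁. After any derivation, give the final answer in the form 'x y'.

√205 = [14; 3,6,1,4,1,6,3,28, …], period ℓ=8 (even) → k=7
a_0=14:  p_0=14·1+0=14,  q_0=14·0+1=1
…
a_2=6:  p_2=6·43+14=272,  q_2=6·3+1=19
a_3=1:  p_3=1·272+43=315,  q_3=1·19+3=22
a_4=4:  p_4=4·315+272=1532,  q_4=4·22+19=107
…
a_6=6:  p_6=6·1847+1532=12614,  q_6=6·129+107=881
a_7=3:  p_7=3·12614+1847=39689,  q_7=3·881+129=2772
(x₁, y₁) = (39689, 2772);  39689² − 205·2772² = 1 ✓

39689 2772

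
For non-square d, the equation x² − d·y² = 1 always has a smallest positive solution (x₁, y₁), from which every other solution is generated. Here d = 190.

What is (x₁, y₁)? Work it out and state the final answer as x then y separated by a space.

√190 → a₀=13, period (1,3,1,1,1,…,3,1,26); ℓ=14 even so k=13
a_0=13:  p_0=13·1+0=13,  q_0=13·0+1=1
a_1=1:  p_1=1·13+1=14,  q_1=1·1+0=1
a_2=3:  p_2=3·14+13=55,  q_2=3·1+1=4
a_3=1:  p_3=1·55+14=69,  q_3=1·4+1=5
a_4=1:  p_4=1·69+55=124,  q_4=1·5+4=9
a_5=1:  p_5=1·124+69=193,  q_5=1·9+5=14
a_6=2:  p_6=2·193+124=510,  q_6=2·14+9=37
a_7=2:  p_7=2·510+193=1213,  q_7=2·37+14=88
a_8=2:  p_8=2·1213+510=2936,  q_8=2·88+37=213
…
a_10=1:  p_10=1·4149+2936=7085,  q_10=1·301+213=514
…
a_12=3:  p_12=3·11234+7085=40787,  q_12=3·815+514=2959
a_13=1:  p_13=1·40787+11234=52021,  q_13=1·2959+815=3774
→ (52021, 3774).  Check: 52021²=2706184441, 190·3774²=2706184440, difference 1.

52021 3774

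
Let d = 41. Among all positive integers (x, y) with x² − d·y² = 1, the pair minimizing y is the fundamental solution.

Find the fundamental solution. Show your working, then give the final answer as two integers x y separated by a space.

2049 320

d=41: √d = [6; 2,2,12] (ℓ=3, odd), read p_5/q_5
k=0  a_k=6  p_k/q_k = 6/1
…
k=3  a_k=12  p_k/q_k = 397/62
k=4  a_k=2  p_k/q_k = 826/129
k=5  a_k=2  p_k/q_k = 2049/320
→ (2049, 320).  Check: 2049²=4198401, 41·320²=4198400, difference 1.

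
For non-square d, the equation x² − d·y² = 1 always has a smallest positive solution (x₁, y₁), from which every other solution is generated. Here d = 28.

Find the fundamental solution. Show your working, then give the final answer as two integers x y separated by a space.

√28 = [5; 3,2,3,10, …], period ℓ=4 (even) → k=3
step 0: (5, 1)  from 5·(1,0) + (0,1)
…
step 2: (37, 7)  from 2·(16,3) + (5,1)
step 3: (127, 24)  from 3·(37,7) + (16,3)
→ (127, 24).  Check: 127²=16129, 28·24²=16128, difference 1.

127 24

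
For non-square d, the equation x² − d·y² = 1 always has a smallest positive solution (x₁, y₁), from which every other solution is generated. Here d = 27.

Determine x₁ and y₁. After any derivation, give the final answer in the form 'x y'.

d=27: √d = [5; 5,10] (ℓ=2, even), read p_1/q_1
step 0: (5, 1)  from 5·(1,0) + (0,1)
step 1: (26, 5)  from 5·(5,1) + (1,0)
fundamental: x₁=26, y₁=5  (since 676 − 27·25 = 1)

26 5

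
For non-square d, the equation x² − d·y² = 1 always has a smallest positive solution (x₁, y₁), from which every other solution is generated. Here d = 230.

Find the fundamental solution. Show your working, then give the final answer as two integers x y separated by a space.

91 6

d=230: √d = [15; 6,30] (ℓ=2, even), read p_1/q_1
a_0=15:  p_0=15·1+0=15,  q_0=15·0+1=1
a_1=6:  p_1=6·15+1=91,  q_1=6·1+0=6
fundamental: x₁=91, y₁=6  (since 8281 − 230·36 = 1)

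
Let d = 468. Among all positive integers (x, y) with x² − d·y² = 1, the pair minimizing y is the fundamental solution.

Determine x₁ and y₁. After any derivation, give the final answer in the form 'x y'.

d=468: √d = [21; 1,1,1,2,1,1,1,42] (ℓ=8, even), read p_7/q_7
i=0: a=21 ⇒ p=21, q=1
…
i=5: a=1 ⇒ p=238, q=11
i=6: a=1 ⇒ p=411, q=19
i=7: a=1 ⇒ p=649, q=30
→ (649, 30).  Check: 649²=421201, 468·30²=421200, difference 1.

649 30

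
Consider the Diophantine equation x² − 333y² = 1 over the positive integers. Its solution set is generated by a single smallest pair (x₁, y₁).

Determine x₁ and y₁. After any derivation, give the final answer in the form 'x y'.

[18; 4,36] for √333; ℓ=2 ⇒ convergent index 1
a_0=18:  p_0=18·1+0=18,  q_0=18·0+1=1
a_1=4:  p_1=4·18+1=73,  q_1=4·1+0=4
(x₁, y₁) = (73, 4);  73² − 333·4² = 1 ✓

73 4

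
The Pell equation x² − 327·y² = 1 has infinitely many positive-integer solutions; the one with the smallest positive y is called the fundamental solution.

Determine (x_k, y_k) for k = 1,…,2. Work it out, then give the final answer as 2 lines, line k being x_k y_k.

d=327: √d = [18; 12,36] (ℓ=2, even), read p_1/q_1
a_0=18:  p_0=18·1+0=18,  q_0=18·0+1=1
a_1=12:  p_1=12·18+1=217,  q_1=12·1+0=12
(x₁, y₁) = (217, 12);  217² − 327·12² = 1 ✓
(217+12√327)^2 = 94177 + 5208√327

217 12
94177 5208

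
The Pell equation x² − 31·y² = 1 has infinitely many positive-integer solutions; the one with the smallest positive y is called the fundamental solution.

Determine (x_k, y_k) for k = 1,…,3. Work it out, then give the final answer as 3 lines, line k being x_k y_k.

1520 273
4620799 829920
14047227440 2522956527

√31 = [5; 1,1,3,5,3,1,1,10, …], period ℓ=8 (even) → k=7
a_0=5:  p_0=5·1+0=5,  q_0=5·0+1=1
…
a_2=1:  p_2=1·6+5=11,  q_2=1·1+1=2
…
a_4=5:  p_4=5·39+11=206,  q_4=5·7+2=37
…
a_6=1:  p_6=1·657+206=863,  q_6=1·118+37=155
a_7=1:  p_7=1·863+657=1520,  q_7=1·155+118=273
fundamental: x₁=1520, y₁=273  (since 2310400 − 31·74529 = 1)
(1520+273√31)^2 = 4620799 + 829920√31
(1520+273√31)^3 = 14047227440 + 2522956527√31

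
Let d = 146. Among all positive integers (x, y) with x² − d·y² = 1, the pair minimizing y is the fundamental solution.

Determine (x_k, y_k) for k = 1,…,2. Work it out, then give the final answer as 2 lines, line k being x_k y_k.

145 12
42049 3480

√146 → a₀=12, period (12,24); ℓ=2 even so k=1
step 0: (12, 1)  from 12·(1,0) + (0,1)
step 1: (145, 12)  from 12·(12,1) + (1,0)
fundamental: x₁=145, y₁=12  (since 21025 − 146·144 = 1)
(x_2, y_2) = (145·145 + 146·12·12, 145·12 + 12·145) = (42049, 3480)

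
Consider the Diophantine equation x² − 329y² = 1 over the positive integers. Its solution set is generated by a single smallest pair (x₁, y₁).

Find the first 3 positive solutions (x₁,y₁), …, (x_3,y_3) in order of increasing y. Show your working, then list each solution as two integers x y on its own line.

√329 = [18; 7,4,2,1,1,4,1,1,2,4,7,36, …], period ℓ=12 (even) → k=11
k=0  a_k=18  p_k/q_k = 18/1
…
k=3  a_k=2  p_k/q_k = 1179/65
…
k=5  a_k=1  p_k/q_k = 2884/159
k=6  a_k=4  p_k/q_k = 13241/730
…
k=10  a_k=4  p_k/q_k = 328794/18127
k=11  a_k=7  p_k/q_k = 2376415/131016
→ (2376415, 131016).  Check: 2376415²=5647348252225, 329·131016²=5647348252224, difference 1.
(2376415+131016√329)^2 = 11294696504449 + 622696775280√329
(2376415+131016√329)^3 = 53681772387237964255 + 2959571914453911384√329

2376415 131016
11294696504449 622696775280
53681772387237964255 2959571914453911384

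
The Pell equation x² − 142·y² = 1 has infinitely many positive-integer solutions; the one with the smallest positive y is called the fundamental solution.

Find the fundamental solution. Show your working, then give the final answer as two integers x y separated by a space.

√142 → a₀=11, period (1,10,1,22); ℓ=4 even so k=3
step 0: (11, 1)  from 11·(1,0) + (0,1)
…
step 2: (131, 11)  from 10·(12,1) + (11,1)
step 3: (143, 12)  from 1·(131,11) + (12,1)
fundamental: x₁=143, y₁=12  (since 20449 − 142·144 = 1)

143 12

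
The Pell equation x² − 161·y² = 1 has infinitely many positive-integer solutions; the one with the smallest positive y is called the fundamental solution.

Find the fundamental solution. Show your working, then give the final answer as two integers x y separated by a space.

11775 928

[12; 1,2,4,1,2,1,4,2,1,24] for √161; ℓ=10 ⇒ convergent index 9
a_0=12:  p_0=12·1+0=12,  q_0=12·0+1=1
…
a_2=2:  p_2=2·13+12=38,  q_2=2·1+1=3
a_3=4:  p_3=4·38+13=165,  q_3=4·3+1=13
a_4=1:  p_4=1·165+38=203,  q_4=1·13+3=16
a_5=2:  p_5=2·203+165=571,  q_5=2·16+13=45
a_6=1:  p_6=1·571+203=774,  q_6=1·45+16=61
…
a_8=2:  p_8=2·3667+774=8108,  q_8=2·289+61=639
a_9=1:  p_9=1·8108+3667=11775,  q_9=1·639+289=928
(x₁, y₁) = (11775, 928);  11775² − 161·928² = 1 ✓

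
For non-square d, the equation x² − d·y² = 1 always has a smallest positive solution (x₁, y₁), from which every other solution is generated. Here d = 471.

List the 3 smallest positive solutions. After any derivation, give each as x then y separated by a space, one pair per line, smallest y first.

7838695 361188
122890278606049 5662485139320
1926598824915678693415 88772987898323613612

√471 → a₀=21, period (1,2,2,1,3,…,2,1,42); ℓ=14 even so k=13
a_0=21:  p_0=21·1+0=21,  q_0=21·0+1=1
a_1=1:  p_1=1·21+1=22,  q_1=1·1+0=1
…
a_3=2:  p_3=2·65+22=152,  q_3=2·3+1=7
a_4=1:  p_4=1·152+65=217,  q_4=1·7+3=10
…
a_6=4:  p_6=4·803+217=3429,  q_6=4·37+10=158
a_7=14:  p_7=14·3429+803=48809,  q_7=14·158+37=2249
…
a_9=3:  p_9=3·198665+48809=644804,  q_9=3·9154+2249=29711
…
a_11=2:  p_11=2·843469+644804=2331742,  q_11=2·38865+29711=107441
a_12=2:  p_12=2·2331742+843469=5506953,  q_12=2·107441+38865=253747
a_13=1:  p_13=1·5506953+2331742=7838695,  q_13=1·253747+107441=361188
fundamental: x₁=7838695, y₁=361188  (since 61445139303025 − 471·130456771344 = 1)
n=2: (7838695,361188)∘(7838695,361188) = (7838695·7838695+471·361188·361188, 7838695·361188+361188·7838695) = (122890278606049,5662485139320)
n=3: (122890278606049,5662485139320)∘(7838695,361188) = (7838695·122890278606049+471·361188·5662485139320, 7838695·5662485139320+361188·122890278606049) = (1926598824915678693415,88772987898323613612)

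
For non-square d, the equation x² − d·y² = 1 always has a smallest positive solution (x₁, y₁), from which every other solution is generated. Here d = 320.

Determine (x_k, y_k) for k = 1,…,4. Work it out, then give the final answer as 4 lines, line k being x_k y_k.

161 9
51841 2898
16692641 933147
5374978561 300470436

[17; 1,7,1,34] for √320; ℓ=4 ⇒ convergent index 3
i=0: a=17 ⇒ p=17, q=1
…
i=2: a=7 ⇒ p=143, q=8
i=3: a=1 ⇒ p=161, q=9
(x₁, y₁) = (161, 9);  161² − 320·9² = 1 ✓
(x_2, y_2) = (161·161 + 320·9·9, 161·9 + 9·161) = (51841, 2898)
(x_3, y_3) = (161·51841 + 320·9·2898, 161·2898 + 9·51841) = (16692641, 933147)
(x_4, y_4) = (161·16692641 + 320·9·933147, 161·933147 + 9·16692641) = (5374978561, 300470436)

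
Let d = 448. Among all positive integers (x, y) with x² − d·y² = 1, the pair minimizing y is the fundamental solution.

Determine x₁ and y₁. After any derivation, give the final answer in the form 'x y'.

127 6

√448 → a₀=21, period (6,42); ℓ=2 even so k=1
a_0=21:  p_0=21·1+0=21,  q_0=21·0+1=1
a_1=6:  p_1=6·21+1=127,  q_1=6·1+0=6
(x₁, y₁) = (127, 6);  127² − 448·6² = 1 ✓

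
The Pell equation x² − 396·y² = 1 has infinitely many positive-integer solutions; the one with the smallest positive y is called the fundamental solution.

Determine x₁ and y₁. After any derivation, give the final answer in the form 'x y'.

√396 → a₀=19, period (1,8,1,38); ℓ=4 even so k=3
step 0: (19, 1)  from 19·(1,0) + (0,1)
…
step 2: (179, 9)  from 8·(20,1) + (19,1)
step 3: (199, 10)  from 1·(179,9) + (20,1)
fundamental: x₁=199, y₁=10  (since 39601 − 396·100 = 1)

199 10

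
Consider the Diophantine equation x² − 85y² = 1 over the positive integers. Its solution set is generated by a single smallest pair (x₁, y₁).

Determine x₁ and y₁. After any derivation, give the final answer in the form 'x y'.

d=85: √d = [9; 4,1,1,4,18] (ℓ=5, odd), read p_9/q_9
k=0  a_k=9  p_k/q_k = 9/1
…
k=3  a_k=1  p_k/q_k = 83/9
k=4  a_k=4  p_k/q_k = 378/41
k=5  a_k=18  p_k/q_k = 6887/747
k=6  a_k=4  p_k/q_k = 27926/3029
k=7  a_k=1  p_k/q_k = 34813/3776
k=8  a_k=1  p_k/q_k = 62739/6805
k=9  a_k=4  p_k/q_k = 285769/30996
fundamental: x₁=285769, y₁=30996  (since 81663921361 − 85·960752016 = 1)

285769 30996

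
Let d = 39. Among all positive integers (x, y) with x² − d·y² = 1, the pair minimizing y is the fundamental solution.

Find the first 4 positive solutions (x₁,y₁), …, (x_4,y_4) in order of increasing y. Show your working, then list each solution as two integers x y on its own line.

√39 → a₀=6, period (4,12); ℓ=2 even so k=1
k=0  a_k=6  p_k/q_k = 6/1
k=1  a_k=4  p_k/q_k = 25/4
fundamental: x₁=25, y₁=4  (since 625 − 39·16 = 1)
n=2: (25,4)∘(25,4) = (25·25+39·4·4, 25·4+4·25) = (1249,200)
n=3: (1249,200)∘(25,4) = (25·1249+39·4·200, 25·200+4·1249) = (62425,9996)
n=4: (62425,9996)∘(25,4) = (25·62425+39·4·9996, 25·9996+4·62425) = (3120001,499600)

25 4
1249 200
62425 9996
3120001 499600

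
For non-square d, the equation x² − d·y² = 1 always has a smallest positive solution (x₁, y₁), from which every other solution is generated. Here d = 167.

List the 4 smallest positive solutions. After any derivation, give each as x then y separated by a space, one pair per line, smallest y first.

[12; 1,11,1,24] for √167; ℓ=4 ⇒ convergent index 3
a_0=12:  p_0=12·1+0=12,  q_0=12·0+1=1
a_1=1:  p_1=1·12+1=13,  q_1=1·1+0=1
a_2=11:  p_2=11·13+12=155,  q_2=11·1+1=12
a_3=1:  p_3=1·155+13=168,  q_3=1·12+1=13
(x₁, y₁) = (168, 13);  168² − 167·13² = 1 ✓
n=2: (168,13)∘(168,13) = (168·168+167·13·13, 168·13+13·168) = (56447,4368)
n=3: (56447,4368)∘(168,13) = (168·56447+167·13·4368, 168·4368+13·56447) = (18966024,1467635)
n=4: (18966024,1467635)∘(168,13) = (168·18966024+167·13·1467635, 168·1467635+13·18966024) = (6372527617,493120992)

168 13
56447 4368
18966024 1467635
6372527617 493120992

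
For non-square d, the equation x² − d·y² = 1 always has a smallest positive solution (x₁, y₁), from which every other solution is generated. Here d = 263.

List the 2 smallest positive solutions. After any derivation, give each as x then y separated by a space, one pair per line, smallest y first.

√263 = [16; 4,1,1,1,1,15,1,1,1,1,4,32, …], period ℓ=12 (even) → k=11
k=0  a_k=16  p_k/q_k = 16/1
k=1  a_k=4  p_k/q_k = 65/4
…
k=4  a_k=1  p_k/q_k = 227/14
…
k=10  a_k=1  p_k/q_k = 30229/1864
k=11  a_k=4  p_k/q_k = 139128/8579
→ (139128, 8579).  Check: 139128²=19356600384, 263·8579²=19356600383, difference 1.
(x_2, y_2) = (139128·139128 + 263·8579·8579, 139128·8579 + 8579·139128) = (38713200767, 2387158224)

139128 8579
38713200767 2387158224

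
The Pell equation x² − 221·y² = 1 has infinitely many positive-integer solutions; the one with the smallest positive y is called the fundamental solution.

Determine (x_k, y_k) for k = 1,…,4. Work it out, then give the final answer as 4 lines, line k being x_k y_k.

√221 → a₀=14, period (1,6,2,6,1,28); ℓ=6 even so k=5
a_0=14:  p_0=14·1+0=14,  q_0=14·0+1=1
a_1=1:  p_1=1·14+1=15,  q_1=1·1+0=1
a_2=6:  p_2=6·15+14=104,  q_2=6·1+1=7
…
a_4=6:  p_4=6·223+104=1442,  q_4=6·15+7=97
a_5=1:  p_5=1·1442+223=1665,  q_5=1·97+15=112
(x₁, y₁) = (1665, 112);  1665² − 221·112² = 1 ✓
(x_2, y_2) = (1665·1665 + 221·112·112, 1665·112 + 112·1665) = (5544449, 372960)
(x_3, y_3) = (1665·5544449 + 221·112·372960, 1665·372960 + 112·5544449) = (18463013505, 1241956688)
(x_4, y_4) = (1665·18463013505 + 221·112·1241956688, 1665·1241956688 + 112·18463013505) = (61481829427201, 4135715398080)

1665 112
5544449 372960
18463013505 1241956688
61481829427201 4135715398080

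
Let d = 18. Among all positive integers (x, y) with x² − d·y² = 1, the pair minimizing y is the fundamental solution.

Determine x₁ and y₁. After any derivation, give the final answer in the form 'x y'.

√18 = [4; 4,8, …], period ℓ=2 (even) → k=1
k=0  a_k=4  p_k/q_k = 4/1
k=1  a_k=4  p_k/q_k = 17/4
fundamental: x₁=17, y₁=4  (since 289 − 18·16 = 1)

17 4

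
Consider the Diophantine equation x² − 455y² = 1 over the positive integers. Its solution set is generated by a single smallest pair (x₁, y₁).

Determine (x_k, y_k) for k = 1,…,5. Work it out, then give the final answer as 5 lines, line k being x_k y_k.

64 3
8191 384
1048384 49149
134184961 6290688
17174626624 805158915

d=455: √d = [21; 3,42] (ℓ=2, even), read p_1/q_1
a_0=21:  p_0=21·1+0=21,  q_0=21·0+1=1
a_1=3:  p_1=3·21+1=64,  q_1=3·1+0=3
fundamental: x₁=64, y₁=3  (since 4096 − 455·9 = 1)
n=2: (64,3)∘(64,3) = (64·64+455·3·3, 64·3+3·64) = (8191,384)
n=3: (8191,384)∘(64,3) = (64·8191+455·3·384, 64·384+3·8191) = (1048384,49149)
n=4: (1048384,49149)∘(64,3) = (64·1048384+455·3·49149, 64·49149+3·1048384) = (134184961,6290688)
n=5: (134184961,6290688)∘(64,3) = (64·134184961+455·3·6290688, 64·6290688+3·134184961) = (17174626624,805158915)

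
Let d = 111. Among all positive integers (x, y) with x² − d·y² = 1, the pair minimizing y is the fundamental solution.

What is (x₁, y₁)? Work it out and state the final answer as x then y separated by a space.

295 28

√111 = [10; 1,1,6,1,1,20, …], period ℓ=6 (even) → k=5
a_0=10:  p_0=10·1+0=10,  q_0=10·0+1=1
a_1=1:  p_1=1·10+1=11,  q_1=1·1+0=1
…
a_3=6:  p_3=6·21+11=137,  q_3=6·2+1=13
a_4=1:  p_4=1·137+21=158,  q_4=1·13+2=15
a_5=1:  p_5=1·158+137=295,  q_5=1·15+13=28
→ (295, 28).  Check: 295²=87025, 111·28²=87024, difference 1.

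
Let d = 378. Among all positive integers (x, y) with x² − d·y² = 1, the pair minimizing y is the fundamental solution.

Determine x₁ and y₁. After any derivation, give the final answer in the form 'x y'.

8749 450

√378 = [19; 2,3,1,4,1,3,2,38, …], period ℓ=8 (even) → k=7
a_0=19:  p_0=19·1+0=19,  q_0=19·0+1=1
a_1=2:  p_1=2·19+1=39,  q_1=2·1+0=2
…
a_6=3:  p_6=3·1011+836=3869,  q_6=3·52+43=199
a_7=2:  p_7=2·3869+1011=8749,  q_7=2·199+52=450
→ (8749, 450).  Check: 8749²=76545001, 378·450²=76545000, difference 1.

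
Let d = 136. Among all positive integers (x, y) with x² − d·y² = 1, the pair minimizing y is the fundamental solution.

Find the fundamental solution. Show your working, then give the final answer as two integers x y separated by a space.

35 3

d=136: √d = [11; 1,1,1,22] (ℓ=4, even), read p_3/q_3
a_0=11:  p_0=11·1+0=11,  q_0=11·0+1=1
a_1=1:  p_1=1·11+1=12,  q_1=1·1+0=1
a_2=1:  p_2=1·12+11=23,  q_2=1·1+1=2
a_3=1:  p_3=1·23+12=35,  q_3=1·2+1=3
→ (35, 3).  Check: 35²=1225, 136·3²=1224, difference 1.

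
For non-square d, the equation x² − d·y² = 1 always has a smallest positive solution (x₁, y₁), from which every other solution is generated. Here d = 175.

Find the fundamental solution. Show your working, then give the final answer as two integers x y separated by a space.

√175 → a₀=13, period (4,2,1,2,4,26); ℓ=6 even so k=5
i=0: a=13 ⇒ p=13, q=1
i=1: a=4 ⇒ p=53, q=4
i=2: a=2 ⇒ p=119, q=9
i=3: a=1 ⇒ p=172, q=13
i=4: a=2 ⇒ p=463, q=35
i=5: a=4 ⇒ p=2024, q=153
→ (2024, 153).  Check: 2024²=4096576, 175·153²=4096575, difference 1.

2024 153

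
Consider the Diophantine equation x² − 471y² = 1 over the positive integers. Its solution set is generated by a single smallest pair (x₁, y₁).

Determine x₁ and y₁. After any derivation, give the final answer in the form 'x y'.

√471 = [21; 1,2,2,1,3,…,2,1,42, …], period ℓ=14 (even) → k=13
step 0: (21, 1)  from 21·(1,0) + (0,1)
step 1: (22, 1)  from 1·(21,1) + (1,0)
…
step 4: (217, 10)  from 1·(152,7) + (65,3)
…
step 8: (198665, 9154)  from 4·(48809,2249) + (3429,158)
…
step 11: (2331742, 107441)  from 2·(843469,38865) + (644804,29711)
step 12: (5506953, 253747)  from 2·(2331742,107441) + (843469,38865)
step 13: (7838695, 361188)  from 1·(5506953,253747) + (2331742,107441)
fundamental: x₁=7838695, y₁=361188  (since 61445139303025 − 471·130456771344 = 1)

7838695 361188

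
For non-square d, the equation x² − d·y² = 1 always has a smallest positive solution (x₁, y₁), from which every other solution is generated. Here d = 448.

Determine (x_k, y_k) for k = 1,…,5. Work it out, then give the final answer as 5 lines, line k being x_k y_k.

127 6
32257 1524
8193151 387090
2081028097 98319336
528572943487 24972724254

√448 → a₀=21, period (6,42); ℓ=2 even so k=1
k=0  a_k=21  p_k/q_k = 21/1
k=1  a_k=6  p_k/q_k = 127/6
fundamental: x₁=127, y₁=6  (since 16129 − 448·36 = 1)
(127+6√448)^2 = 32257 + 1524√448
(127+6√448)^3 = 8193151 + 387090√448
(127+6√448)^4 = 2081028097 + 98319336√448
(127+6√448)^5 = 528572943487 + 24972724254√448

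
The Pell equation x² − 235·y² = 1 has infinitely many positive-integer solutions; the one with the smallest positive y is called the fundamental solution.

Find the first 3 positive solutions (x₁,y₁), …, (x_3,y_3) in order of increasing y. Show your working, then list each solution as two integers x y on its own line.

√235 → a₀=15, period (3,30); ℓ=2 even so k=1
k=0  a_k=15  p_k/q_k = 15/1
k=1  a_k=3  p_k/q_k = 46/3
→ (46, 3).  Check: 46²=2116, 235·3²=2115, difference 1.
(x_2, y_2) = (46·46 + 235·3·3, 46·3 + 3·46) = (4231, 276)
(x_3, y_3) = (46·4231 + 235·3·276, 46·276 + 3·4231) = (389206, 25389)

46 3
4231 276
389206 25389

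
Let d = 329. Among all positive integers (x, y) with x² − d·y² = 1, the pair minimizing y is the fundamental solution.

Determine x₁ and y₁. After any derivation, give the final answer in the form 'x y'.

[18; 7,4,2,1,1,4,1,1,2,4,7,36] for √329; ℓ=12 ⇒ convergent index 11
a_0=18:  p_0=18·1+0=18,  q_0=18·0+1=1
a_1=7:  p_1=7·18+1=127,  q_1=7·1+0=7
a_2=4:  p_2=4·127+18=526,  q_2=4·7+1=29
a_3=2:  p_3=2·526+127=1179,  q_3=2·29+7=65
a_4=1:  p_4=1·1179+526=1705,  q_4=1·65+29=94
…
a_8=1:  p_8=1·16125+13241=29366,  q_8=1·889+730=1619
a_9=2:  p_9=2·29366+16125=74857,  q_9=2·1619+889=4127
a_10=4:  p_10=4·74857+29366=328794,  q_10=4·4127+1619=18127
a_11=7:  p_11=7·328794+74857=2376415,  q_11=7·18127+4127=131016
(x₁, y₁) = (2376415, 131016);  2376415² − 329·131016² = 1 ✓

2376415 131016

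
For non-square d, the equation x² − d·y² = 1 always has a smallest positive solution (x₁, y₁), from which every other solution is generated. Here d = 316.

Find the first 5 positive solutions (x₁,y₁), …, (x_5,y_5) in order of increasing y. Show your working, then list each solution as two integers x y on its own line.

d=316: √d = [17; 1,3,2,8,2,3,1,34] (ℓ=8, even), read p_7/q_7
a_0=17:  p_0=17·1+0=17,  q_0=17·0+1=1
a_1=1:  p_1=1·17+1=18,  q_1=1·1+0=1
a_2=3:  p_2=3·18+17=71,  q_2=3·1+1=4
a_3=2:  p_3=2·71+18=160,  q_3=2·4+1=9
a_4=8:  p_4=8·160+71=1351,  q_4=8·9+4=76
a_5=2:  p_5=2·1351+160=2862,  q_5=2·76+9=161
a_6=3:  p_6=3·2862+1351=9937,  q_6=3·161+76=559
a_7=1:  p_7=1·9937+2862=12799,  q_7=1·559+161=720
→ (12799, 720).  Check: 12799²=163814401, 316·720²=163814400, difference 1.
n=2: (12799,720)∘(12799,720) = (12799·12799+316·720·720, 12799·720+720·12799) = (327628801,18430560)
n=3: (327628801,18430560)∘(12799,720) = (12799·327628801+316·720·18430560, 12799·18430560+720·327628801) = (8386642035199,471785474160)
n=4: (8386642035199,471785474160)∘(12799,720) = (12799·8386642035199+316·720·471785474160, 12799·471785474160+720·8386642035199) = (214681262489395201,12076764549117120)
n=5: (214681262489395201,12076764549117120)∘(12799,720) = (12799·214681262489395201+316·720·12076764549117120, 12799·12076764549117120+720·214681262489395201) = (5495410948816896319999,309141018456514563600)

12799 720
327628801 18430560
8386642035199 471785474160
214681262489395201 12076764549117120
5495410948816896319999 309141018456514563600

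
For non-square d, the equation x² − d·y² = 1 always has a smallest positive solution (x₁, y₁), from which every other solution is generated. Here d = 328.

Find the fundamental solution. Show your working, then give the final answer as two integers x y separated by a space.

163 9

[18; 9,36] for √328; ℓ=2 ⇒ convergent index 1
k=0  a_k=18  p_k/q_k = 18/1
k=1  a_k=9  p_k/q_k = 163/9
fundamental: x₁=163, y₁=9  (since 26569 − 328·81 = 1)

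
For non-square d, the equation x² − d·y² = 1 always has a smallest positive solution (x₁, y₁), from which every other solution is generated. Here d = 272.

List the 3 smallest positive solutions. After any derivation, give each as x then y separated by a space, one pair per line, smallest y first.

[16; 2,32] for √272; ℓ=2 ⇒ convergent index 1
a_0=16:  p_0=16·1+0=16,  q_0=16·0+1=1
a_1=2:  p_1=2·16+1=33,  q_1=2·1+0=2
fundamental: x₁=33, y₁=2  (since 1089 − 272·4 = 1)
(x_2, y_2) = (33·33 + 272·2·2, 33·2 + 2·33) = (2177, 132)
(x_3, y_3) = (33·2177 + 272·2·132, 33·132 + 2·2177) = (143649, 8710)

33 2
2177 132
143649 8710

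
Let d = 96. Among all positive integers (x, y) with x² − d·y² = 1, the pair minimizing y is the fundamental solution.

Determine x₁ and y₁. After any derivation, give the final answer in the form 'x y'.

√96 = [9; 1,3,1,18, …], period ℓ=4 (even) → k=3
a_0=9:  p_0=9·1+0=9,  q_0=9·0+1=1
a_1=1:  p_1=1·9+1=10,  q_1=1·1+0=1
a_2=3:  p_2=3·10+9=39,  q_2=3·1+1=4
a_3=1:  p_3=1·39+10=49,  q_3=1·4+1=5
→ (49, 5).  Check: 49²=2401, 96·5²=2400, difference 1.

49 5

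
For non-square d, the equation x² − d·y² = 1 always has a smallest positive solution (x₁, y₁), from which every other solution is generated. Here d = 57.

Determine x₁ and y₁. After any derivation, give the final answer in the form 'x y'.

[7; 1,1,4,1,1,14] for √57; ℓ=6 ⇒ convergent index 5
step 0: (7, 1)  from 7·(1,0) + (0,1)
step 1: (8, 1)  from 1·(7,1) + (1,0)
…
step 4: (83, 11)  from 1·(68,9) + (15,2)
step 5: (151, 20)  from 1·(83,11) + (68,9)
(x₁, y₁) = (151, 20);  151² − 57·20² = 1 ✓

151 20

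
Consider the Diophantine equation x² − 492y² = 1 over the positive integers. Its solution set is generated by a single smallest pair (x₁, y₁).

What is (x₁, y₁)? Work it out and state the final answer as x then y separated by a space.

29767 1342

√492 = [22; 5,1,1,10,1,1,5,44, …], period ℓ=8 (even) → k=7
step 0: (22, 1)  from 22·(1,0) + (0,1)
step 1: (111, 5)  from 5·(22,1) + (1,0)
step 2: (133, 6)  from 1·(111,5) + (22,1)
step 3: (244, 11)  from 1·(133,6) + (111,5)
step 4: (2573, 116)  from 10·(244,11) + (133,6)
step 5: (2817, 127)  from 1·(2573,116) + (244,11)
step 6: (5390, 243)  from 1·(2817,127) + (2573,116)
step 7: (29767, 1342)  from 5·(5390,243) + (2817,127)
fundamental: x₁=29767, y₁=1342  (since 886074289 − 492·1800964 = 1)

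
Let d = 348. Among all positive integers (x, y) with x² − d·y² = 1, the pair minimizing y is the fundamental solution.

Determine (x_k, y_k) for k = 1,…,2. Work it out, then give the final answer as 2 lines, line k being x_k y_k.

√348 = [18; 1,1,1,8,1,1,1,36, …], period ℓ=8 (even) → k=7
step 0: (18, 1)  from 18·(1,0) + (0,1)
…
step 2: (37, 2)  from 1·(19,1) + (18,1)
step 3: (56, 3)  from 1·(37,2) + (19,1)
step 4: (485, 26)  from 8·(56,3) + (37,2)
step 5: (541, 29)  from 1·(485,26) + (56,3)
step 6: (1026, 55)  from 1·(541,29) + (485,26)
step 7: (1567, 84)  from 1·(1026,55) + (541,29)
→ (1567, 84).  Check: 1567²=2455489, 348·84²=2455488, difference 1.
k=2:  x_2 = 1567·1567+348·84·84 = 4910977,  y_2 = 1567·84+84·1567 = 263256

1567 84
4910977 263256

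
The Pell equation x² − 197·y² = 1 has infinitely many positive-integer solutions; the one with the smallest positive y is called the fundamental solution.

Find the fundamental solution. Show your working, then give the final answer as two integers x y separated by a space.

d=197: √d = [14; 28] (ℓ=1, odd), read p_1/q_1
i=0: a=14 ⇒ p=14, q=1
i=1: a=28 ⇒ p=393, q=28
→ (393, 28).  Check: 393²=154449, 197·28²=154448, difference 1.

393 28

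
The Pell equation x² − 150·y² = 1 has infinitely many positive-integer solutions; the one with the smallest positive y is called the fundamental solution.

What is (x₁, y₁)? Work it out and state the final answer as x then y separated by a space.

d=150: √d = [12; 4,24] (ℓ=2, even), read p_1/q_1
k=0  a_k=12  p_k/q_k = 12/1
k=1  a_k=4  p_k/q_k = 49/4
fundamental: x₁=49, y₁=4  (since 2401 − 150·16 = 1)

49 4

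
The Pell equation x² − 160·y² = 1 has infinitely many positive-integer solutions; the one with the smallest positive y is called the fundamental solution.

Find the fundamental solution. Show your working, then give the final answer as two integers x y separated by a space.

721 57

d=160: √d = [12; 1,1,1,5,1,1,1,24] (ℓ=8, even), read p_7/q_7
a_0=12:  p_0=12·1+0=12,  q_0=12·0+1=1
…
a_6=1:  p_6=1·253+215=468,  q_6=1·20+17=37
a_7=1:  p_7=1·468+253=721,  q_7=1·37+20=57
(x₁, y₁) = (721, 57);  721² − 160·57² = 1 ✓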